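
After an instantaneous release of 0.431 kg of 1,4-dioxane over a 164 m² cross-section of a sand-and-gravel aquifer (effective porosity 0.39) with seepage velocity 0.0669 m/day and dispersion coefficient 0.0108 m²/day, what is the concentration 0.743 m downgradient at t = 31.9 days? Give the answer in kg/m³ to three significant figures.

For an instantaneous plane source, C(x,t) = M/(n_e·A·√(4πDt)) · exp(−(x−vt)²/(4Dt)), with n_e·A the pore (flow) area.
Plume center vt = 0.0669 × 31.9 = 2.13411 m, so the well at 0.743 m is 1.39111 m upgradient of the peak.
√(4πDt) = 2.081 m, giving peak height M/(n_e·A·√(4πDt)) = 0.431/(0.39 × 164 × 2.081) = 0.003238 kg/m³.
(x−vt)²/(4Dt) = (-1.39111)²/(4 × 0.0108 × 31.9) = 1.404; exp(−1.404) = 0.2456.
C = 0.003238 × 0.2456 = 0.000795 kg/m³.

0.000795 kg/m³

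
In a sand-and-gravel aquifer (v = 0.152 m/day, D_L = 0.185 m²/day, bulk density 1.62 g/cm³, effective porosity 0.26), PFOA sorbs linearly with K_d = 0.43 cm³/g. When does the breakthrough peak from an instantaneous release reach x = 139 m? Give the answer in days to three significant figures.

3340 days

Retardation factor R = 1 + ρ_b·K_d/n = 1 + 1.62 × 0.43/0.26 = 3.679.
Sorption retards both mechanisms: v_R = v/R = 0.04132 m/day, D_R = D/R = 0.05029 m²/day.
Peak time from v_R²t² + 2D_R t − x² = 0: t = (√(D_R² + v_R²x²) − D_R)/v_R².
√(D_R² + v_R²x²) = √(0.05029² + 0.04132² × 139²) = 5.744; v_R² = 0.001707.
t = (5.744 − 0.05029)/0.001707 = 3340 days.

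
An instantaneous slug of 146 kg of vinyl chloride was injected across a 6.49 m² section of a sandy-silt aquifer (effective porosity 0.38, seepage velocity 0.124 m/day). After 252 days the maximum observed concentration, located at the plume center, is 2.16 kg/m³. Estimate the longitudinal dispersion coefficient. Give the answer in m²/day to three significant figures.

At the plume center C_max = M/(n_e·A·√(4πDt)), so D = M²/(4πt·(n_e·A·C_max)²).
n_e·A·C_max = 0.38 × 6.49 × 2.16 = 5.327 kg/m.
D = 146²/(4π × 252 × 5.327²) = 0.237 m²/day.

0.237 m²/day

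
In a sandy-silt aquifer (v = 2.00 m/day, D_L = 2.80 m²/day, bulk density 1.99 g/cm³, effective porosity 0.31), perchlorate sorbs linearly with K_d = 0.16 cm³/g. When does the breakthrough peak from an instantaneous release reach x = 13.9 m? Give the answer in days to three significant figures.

12.7 days

Retardation factor R = 1 + ρ_b·K_d/n = 1 + 1.99 × 0.16/0.31 = 2.027.
Sorption retards both mechanisms: v_R = v/R = 0.9867 m/day, D_R = D/R = 1.381 m²/day.
Peak time from v_R²t² + 2D_R t − x² = 0: t = (√(D_R² + v_R²x²) − D_R)/v_R².
√(D_R² + v_R²x²) = √(1.381² + 0.9867² × 13.9²) = 13.78; v_R² = 0.9736.
t = (13.78 − 1.381)/0.9736 = 12.7 days.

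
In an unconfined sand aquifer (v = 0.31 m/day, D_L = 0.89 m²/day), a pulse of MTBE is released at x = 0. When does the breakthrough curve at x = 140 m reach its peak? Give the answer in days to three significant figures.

442 days

For the 1D instantaneous-source solution, setting ∂C/∂t = 0 at fixed x gives v²t² + 2Dt − x² = 0, so t = (√(D² + v²x²) − D)/v².
√(D² + v²x²) = √(0.89² + 0.31² × 140²) = 43.41; v² = 0.0961.
t = (43.41 − 0.89)/0.0961 = 442 days (vs. the pure-advection estimate x/v = 452 d).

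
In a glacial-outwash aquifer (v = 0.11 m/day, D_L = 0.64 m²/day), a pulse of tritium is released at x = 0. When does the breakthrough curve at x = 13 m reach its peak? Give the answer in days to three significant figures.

76.6 days

For the 1D instantaneous-source solution, setting ∂C/∂t = 0 at fixed x gives v²t² + 2Dt − x² = 0, so t = (√(D² + v²x²) − D)/v².
√(D² + v²x²) = √(0.64² + 0.11² × 13²) = 1.567; v² = 0.0121.
t = (1.567 − 0.64)/0.0121 = 76.6 days (vs. the pure-advection estimate x/v = 118 d).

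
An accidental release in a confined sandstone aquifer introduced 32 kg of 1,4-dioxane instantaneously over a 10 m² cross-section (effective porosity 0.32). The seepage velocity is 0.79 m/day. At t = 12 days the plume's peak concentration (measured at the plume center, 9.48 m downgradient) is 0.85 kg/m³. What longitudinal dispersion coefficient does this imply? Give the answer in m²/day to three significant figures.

0.918 m²/day

At the plume center C_max = M/(n_e·A·√(4πDt)), so D = M²/(4πt·(n_e·A·C_max)²).
n_e·A·C_max = 0.32 × 10 × 0.85 = 2.720 kg/m.
D = 32²/(4π × 12 × 2.720²) = 0.918 m²/day.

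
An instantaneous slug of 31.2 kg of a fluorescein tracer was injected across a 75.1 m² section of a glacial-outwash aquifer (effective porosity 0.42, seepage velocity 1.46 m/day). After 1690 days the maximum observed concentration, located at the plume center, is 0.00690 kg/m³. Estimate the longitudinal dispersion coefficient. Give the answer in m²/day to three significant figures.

At the plume center C_max = M/(n_e·A·√(4πDt)), so D = M²/(4πt·(n_e·A·C_max)²).
n_e·A·C_max = 0.42 × 75.1 × 0.00690 = 0.2176 kg/m.
D = 31.2²/(4π × 1690 × 0.2176²) = 0.968 m²/day.

0.968 m²/day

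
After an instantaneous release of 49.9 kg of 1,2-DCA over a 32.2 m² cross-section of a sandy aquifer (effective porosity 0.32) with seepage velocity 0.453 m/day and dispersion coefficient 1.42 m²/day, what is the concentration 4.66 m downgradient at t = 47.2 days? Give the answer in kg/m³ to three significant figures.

0.0588 kg/m³

For an instantaneous plane source, C(x,t) = M/(n_e·A·√(4πDt)) · exp(−(x−vt)²/(4Dt)), with n_e·A the pore (flow) area.
Plume center vt = 0.453 × 47.2 = 21.3816 m, so the well at 4.66 m is 16.7216 m upgradient of the peak.
√(4πDt) = 29.02 m, giving peak height M/(n_e·A·√(4πDt)) = 49.9/(0.32 × 32.2 × 29.02) = 0.1669 kg/m³.
(x−vt)²/(4Dt) = (-16.7216)²/(4 × 1.42 × 47.2) = 1.043; exp(−1.043) = 0.3524.
C = 0.1669 × 0.3524 = 0.0588 kg/m³.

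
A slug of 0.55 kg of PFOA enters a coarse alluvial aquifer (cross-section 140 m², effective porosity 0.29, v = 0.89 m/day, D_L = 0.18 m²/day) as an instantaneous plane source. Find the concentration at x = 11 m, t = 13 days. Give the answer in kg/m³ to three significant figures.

0.00241 kg/m³

For an instantaneous plane source, C(x,t) = M/(n_e·A·√(4πDt)) · exp(−(x−vt)²/(4Dt)), with n_e·A the pore (flow) area.
Plume center vt = 0.89 × 13 = 11.57 m, so the well at 11 m is 0.57 m upgradient of the peak.
√(4πDt) = 5.423 m, giving peak height M/(n_e·A·√(4πDt)) = 0.55/(0.29 × 140 × 5.423) = 0.002498 kg/m³.
(x−vt)²/(4Dt) = (-0.57)²/(4 × 0.18 × 13) = 0.03471; exp(−0.03471) = 0.9659.
C = 0.002498 × 0.9659 = 0.00241 kg/m³.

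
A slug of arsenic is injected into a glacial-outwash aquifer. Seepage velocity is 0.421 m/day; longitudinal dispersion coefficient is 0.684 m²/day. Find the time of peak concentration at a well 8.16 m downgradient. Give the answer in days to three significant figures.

For the 1D instantaneous-source solution, setting ∂C/∂t = 0 at fixed x gives v²t² + 2Dt − x² = 0, so t = (√(D² + v²x²) − D)/v².
√(D² + v²x²) = √(0.684² + 0.421² × 8.16²) = 3.503; v² = 0.177241.
t = (3.503 − 0.684)/0.177241 = 15.9 days (vs. the pure-advection estimate x/v = 19.4 d).

15.9 days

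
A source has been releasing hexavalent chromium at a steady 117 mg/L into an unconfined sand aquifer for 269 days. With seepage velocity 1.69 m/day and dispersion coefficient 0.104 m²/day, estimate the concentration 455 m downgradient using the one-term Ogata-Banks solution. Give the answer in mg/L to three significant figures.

56.1 mg/L

For a continuous step input, C/C₀ ≈ ½·erfc((x−vt)/(2√(Dt))).
vt = 1.69 × 269 = 454.61 m and 2√(Dt) = 2√(0.104 × 269) = 10.58 m.
Argument (x−vt)/(2√(Dt)) = (455 − 454.61)/10.58 = 0.03686; ½·erfc(0.03686) = 0.4792.
C = 117 × 0.4792 = 56.1 mg/L.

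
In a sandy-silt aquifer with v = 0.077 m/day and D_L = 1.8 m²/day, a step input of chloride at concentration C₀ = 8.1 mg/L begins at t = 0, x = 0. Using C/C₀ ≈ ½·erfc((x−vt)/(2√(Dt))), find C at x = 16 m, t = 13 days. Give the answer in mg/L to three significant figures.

0.115 mg/L

For a continuous step input, C/C₀ ≈ ½·erfc((x−vt)/(2√(Dt))).
vt = 0.077 × 13 = 1.001 m and 2√(Dt) = 2√(1.8 × 13) = 9.675 m.
Argument (x−vt)/(2√(Dt)) = (16 − 1.001)/9.675 = 1.550; ½·erfc(1.550) = 0.01419.
C = 8.1 × 0.01419 = 0.115 mg/L.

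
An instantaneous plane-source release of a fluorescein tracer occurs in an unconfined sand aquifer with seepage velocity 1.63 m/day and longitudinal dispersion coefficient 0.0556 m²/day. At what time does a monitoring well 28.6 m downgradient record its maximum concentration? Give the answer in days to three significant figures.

17.5 days

For the 1D instantaneous-source solution, setting ∂C/∂t = 0 at fixed x gives v²t² + 2Dt − x² = 0, so t = (√(D² + v²x²) − D)/v².
√(D² + v²x²) = √(0.0556² + 1.63² × 28.6²) = 46.62; v² = 2.6569.
t = (46.62 − 0.0556)/2.6569 = 17.5 days (vs. the pure-advection estimate x/v = 17.5 d).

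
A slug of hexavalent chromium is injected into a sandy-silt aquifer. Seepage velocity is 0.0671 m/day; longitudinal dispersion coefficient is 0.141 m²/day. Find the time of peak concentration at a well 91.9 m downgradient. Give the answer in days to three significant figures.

For the 1D instantaneous-source solution, setting ∂C/∂t = 0 at fixed x gives v²t² + 2Dt − x² = 0, so t = (√(D² + v²x²) − D)/v².
√(D² + v²x²) = √(0.141² + 0.0671² × 91.9²) = 6.168; v² = 0.00450241.
t = (6.168 − 0.141)/0.00450241 = 1340 days (vs. the pure-advection estimate x/v = 1370 d).

1340 days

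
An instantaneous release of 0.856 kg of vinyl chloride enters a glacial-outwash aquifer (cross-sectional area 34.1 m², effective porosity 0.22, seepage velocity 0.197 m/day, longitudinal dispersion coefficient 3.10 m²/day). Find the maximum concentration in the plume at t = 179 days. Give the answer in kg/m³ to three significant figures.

0.00137 kg/m³

The peak of an instantaneous 1D plume sits at x = vt; there the Gaussian factor is 1 and C_max = M/(n_e·A·√(4πDt)), where n_e·A is the pore area the mass is dissolved in.
√(4πDt) = √(4π × 3.10 × 179) = 83.50 m, so C_max = 0.856/(0.22 × 34.1 × 83.50) = 0.00137 kg/m³.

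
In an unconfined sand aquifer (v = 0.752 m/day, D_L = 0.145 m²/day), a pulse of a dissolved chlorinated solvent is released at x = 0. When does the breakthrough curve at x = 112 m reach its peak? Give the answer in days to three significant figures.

149 days

For the 1D instantaneous-source solution, setting ∂C/∂t = 0 at fixed x gives v²t² + 2Dt − x² = 0, so t = (√(D² + v²x²) − D)/v².
√(D² + v²x²) = √(0.145² + 0.752² × 112²) = 84.22; v² = 0.565504.
t = (84.22 − 0.145)/0.565504 = 149 days (vs. the pure-advection estimate x/v = 149 d).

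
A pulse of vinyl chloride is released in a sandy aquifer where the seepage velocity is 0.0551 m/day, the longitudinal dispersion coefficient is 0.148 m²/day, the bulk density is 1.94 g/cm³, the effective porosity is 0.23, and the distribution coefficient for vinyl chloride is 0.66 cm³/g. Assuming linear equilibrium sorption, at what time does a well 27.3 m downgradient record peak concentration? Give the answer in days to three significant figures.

Retardation factor R = 1 + ρ_b·K_d/n = 1 + 1.94 × 0.66/0.23 = 6.567.
Sorption retards both mechanisms: v_R = v/R = 0.008390 m/day, D_R = D/R = 0.02254 m²/day.
Peak time from v_R²t² + 2D_R t − x² = 0: t = (√(D_R² + v_R²x²) − D_R)/v_R².
√(D_R² + v_R²x²) = √(0.02254² + 0.008390² × 27.3²) = 0.2302; v_R² = 7.039e-05.
t = (0.2302 − 0.02254)/7.039e-05 = 2950 days.

2950 days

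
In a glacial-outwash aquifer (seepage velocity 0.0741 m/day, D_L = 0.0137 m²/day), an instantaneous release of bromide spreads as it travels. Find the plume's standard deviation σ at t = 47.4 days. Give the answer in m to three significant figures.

1.14 m

Dispersive spreading gives a Gaussian with σ² = 2Dt; advection only shifts the center.
σ = √(2 × 0.0137 × 47.4) = 1.14 m.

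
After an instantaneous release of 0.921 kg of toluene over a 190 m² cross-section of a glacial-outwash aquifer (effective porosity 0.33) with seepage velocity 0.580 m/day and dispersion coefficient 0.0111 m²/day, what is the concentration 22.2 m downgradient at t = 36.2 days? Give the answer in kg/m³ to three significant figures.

0.00265 kg/m³

For an instantaneous plane source, C(x,t) = M/(n_e·A·√(4πDt)) · exp(−(x−vt)²/(4Dt)), with n_e·A the pore (flow) area.
Plume center vt = 0.580 × 36.2 = 20.996 m, so the well at 22.2 m is 1.204 m downgradient of the peak.
√(4πDt) = 2.247 m, giving peak height M/(n_e·A·√(4πDt)) = 0.921/(0.33 × 190 × 2.247) = 0.006537 kg/m³.
(x−vt)²/(4Dt) = (1.204)²/(4 × 0.0111 × 36.2) = 0.9019; exp(−0.9019) = 0.4058.
C = 0.006537 × 0.4058 = 0.00265 kg/m³.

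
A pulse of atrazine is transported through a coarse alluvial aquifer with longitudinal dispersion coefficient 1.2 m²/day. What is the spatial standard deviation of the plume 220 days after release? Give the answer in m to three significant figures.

Dispersive spreading gives a Gaussian with σ² = 2Dt; advection only shifts the center.
σ = √(2 × 1.2 × 220) = 23.0 m.

23.0 m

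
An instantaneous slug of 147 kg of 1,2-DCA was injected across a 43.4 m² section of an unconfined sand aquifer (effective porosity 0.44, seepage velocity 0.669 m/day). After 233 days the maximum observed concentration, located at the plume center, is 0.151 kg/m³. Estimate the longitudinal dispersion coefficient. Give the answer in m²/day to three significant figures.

0.888 m²/day

At the plume center C_max = M/(n_e·A·√(4πDt)), so D = M²/(4πt·(n_e·A·C_max)²).
n_e·A·C_max = 0.44 × 43.4 × 0.151 = 2.883 kg/m.
D = 147²/(4π × 233 × 2.883²) = 0.888 m²/day.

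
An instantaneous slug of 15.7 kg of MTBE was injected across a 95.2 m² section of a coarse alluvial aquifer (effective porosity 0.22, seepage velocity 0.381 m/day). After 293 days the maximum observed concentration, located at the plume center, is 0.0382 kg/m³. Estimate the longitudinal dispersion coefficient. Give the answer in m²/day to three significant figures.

0.105 m²/day

At the plume center C_max = M/(n_e·A·√(4πDt)), so D = M²/(4πt·(n_e·A·C_max)²).
n_e·A·C_max = 0.22 × 95.2 × 0.0382 = 0.8001 kg/m.
D = 15.7²/(4π × 293 × 0.8001²) = 0.105 m²/day.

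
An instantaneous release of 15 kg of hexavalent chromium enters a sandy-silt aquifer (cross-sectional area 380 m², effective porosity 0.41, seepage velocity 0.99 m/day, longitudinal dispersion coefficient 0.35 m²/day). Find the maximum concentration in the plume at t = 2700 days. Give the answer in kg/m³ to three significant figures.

The peak of an instantaneous 1D plume sits at x = vt; there the Gaussian factor is 1 and C_max = M/(n_e·A·√(4πDt)), where n_e·A is the pore area the mass is dissolved in.
√(4πDt) = √(4π × 0.35 × 2700) = 109.0 m, so C_max = 15/(0.41 × 380 × 109.0) = 0.000883 kg/m³.

0.000883 kg/m³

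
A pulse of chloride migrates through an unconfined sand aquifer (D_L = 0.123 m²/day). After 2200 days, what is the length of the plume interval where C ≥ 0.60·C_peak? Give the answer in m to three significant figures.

47.0 m

The plume is Gaussian with σ = √(2Dt) = √(2 × 0.123 × 2200) = 23.26 m.
C/C_peak = exp(−Δx²/(2σ²)) = 0.60 ⇒ Δx = σ·√(−2 ln 0.60) = 23.26 × 1.011 = 23.52 m.
Width = 2Δx = 47.0 m.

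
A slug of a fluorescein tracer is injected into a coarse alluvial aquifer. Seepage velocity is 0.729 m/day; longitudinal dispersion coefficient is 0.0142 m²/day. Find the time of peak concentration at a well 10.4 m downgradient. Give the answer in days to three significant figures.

14.2 days

For the 1D instantaneous-source solution, setting ∂C/∂t = 0 at fixed x gives v²t² + 2Dt − x² = 0, so t = (√(D² + v²x²) − D)/v².
√(D² + v²x²) = √(0.0142² + 0.729² × 10.4²) = 7.582; v² = 0.531441.
t = (7.582 − 0.0142)/0.531441 = 14.2 days (vs. the pure-advection estimate x/v = 14.3 d).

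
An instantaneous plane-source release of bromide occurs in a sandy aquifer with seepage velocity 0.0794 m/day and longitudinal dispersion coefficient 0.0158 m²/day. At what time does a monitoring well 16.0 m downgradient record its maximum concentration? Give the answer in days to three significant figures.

199 days

For the 1D instantaneous-source solution, setting ∂C/∂t = 0 at fixed x gives v²t² + 2Dt − x² = 0, so t = (√(D² + v²x²) − D)/v².
√(D² + v²x²) = √(0.0158² + 0.0794² × 16.0²) = 1.270; v² = 0.00630436.
t = (1.270 − 0.0158)/0.00630436 = 199 days (vs. the pure-advection estimate x/v = 202 d).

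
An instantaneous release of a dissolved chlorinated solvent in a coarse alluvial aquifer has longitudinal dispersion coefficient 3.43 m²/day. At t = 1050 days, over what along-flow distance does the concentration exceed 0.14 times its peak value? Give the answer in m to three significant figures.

337 m

The plume is Gaussian with σ = √(2Dt) = √(2 × 3.43 × 1050) = 84.87 m.
C/C_peak = exp(−Δx²/(2σ²)) = 0.14 ⇒ Δx = σ·√(−2 ln 0.14) = 84.87 × 1.983 = 168.3 m.
Width = 2Δx = 337 m.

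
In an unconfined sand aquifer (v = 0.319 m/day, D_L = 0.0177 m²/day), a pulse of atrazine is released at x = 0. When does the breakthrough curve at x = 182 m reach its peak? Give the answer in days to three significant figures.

570 days

For the 1D instantaneous-source solution, setting ∂C/∂t = 0 at fixed x gives v²t² + 2Dt − x² = 0, so t = (√(D² + v²x²) − D)/v².
√(D² + v²x²) = √(0.0177² + 0.319² × 182²) = 58.06; v² = 0.101761.
t = (58.06 − 0.0177)/0.101761 = 570 days (vs. the pure-advection estimate x/v = 571 d).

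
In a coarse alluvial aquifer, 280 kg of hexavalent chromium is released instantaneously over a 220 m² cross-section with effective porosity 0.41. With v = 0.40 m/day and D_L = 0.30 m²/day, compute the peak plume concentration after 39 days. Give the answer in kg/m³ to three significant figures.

The peak of an instantaneous 1D plume sits at x = vt; there the Gaussian factor is 1 and C_max = M/(n_e·A·√(4πDt)), where n_e·A is the pore area the mass is dissolved in.
√(4πDt) = √(4π × 0.30 × 39) = 12.13 m, so C_max = 280/(0.41 × 220 × 12.13) = 0.256 kg/m³.

0.256 kg/m³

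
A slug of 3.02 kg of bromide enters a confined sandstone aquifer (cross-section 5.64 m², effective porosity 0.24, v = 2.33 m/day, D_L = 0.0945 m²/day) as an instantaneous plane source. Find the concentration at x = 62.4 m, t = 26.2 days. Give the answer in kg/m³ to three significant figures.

0.332 kg/m³

For an instantaneous plane source, C(x,t) = M/(n_e·A·√(4πDt)) · exp(−(x−vt)²/(4Dt)), with n_e·A the pore (flow) area.
Plume center vt = 2.33 × 26.2 = 61.046 m, so the well at 62.4 m is 1.354 m downgradient of the peak.
√(4πDt) = 5.578 m, giving peak height M/(n_e·A·√(4πDt)) = 3.02/(0.24 × 5.64 × 5.578) = 0.4000 kg/m³.
(x−vt)²/(4Dt) = (1.354)²/(4 × 0.0945 × 26.2) = 0.1851; exp(−0.1851) = 0.8310.
C = 0.4000 × 0.8310 = 0.332 kg/m³.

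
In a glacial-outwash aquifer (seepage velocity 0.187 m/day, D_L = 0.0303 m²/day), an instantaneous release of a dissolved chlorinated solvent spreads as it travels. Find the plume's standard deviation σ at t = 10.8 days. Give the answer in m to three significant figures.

0.809 m

Dispersive spreading gives a Gaussian with σ² = 2Dt; advection only shifts the center.
σ = √(2 × 0.0303 × 10.8) = 0.809 m.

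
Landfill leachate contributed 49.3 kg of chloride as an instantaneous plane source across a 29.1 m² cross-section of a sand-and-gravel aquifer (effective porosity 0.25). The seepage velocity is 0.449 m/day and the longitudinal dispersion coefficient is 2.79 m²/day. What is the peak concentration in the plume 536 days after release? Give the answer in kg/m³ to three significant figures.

0.0494 kg/m³

The peak of an instantaneous 1D plume sits at x = vt; there the Gaussian factor is 1 and C_max = M/(n_e·A·√(4πDt)), where n_e·A is the pore area the mass is dissolved in.
√(4πDt) = √(4π × 2.79 × 536) = 137.1 m, so C_max = 49.3/(0.25 × 29.1 × 137.1) = 0.0494 kg/m³.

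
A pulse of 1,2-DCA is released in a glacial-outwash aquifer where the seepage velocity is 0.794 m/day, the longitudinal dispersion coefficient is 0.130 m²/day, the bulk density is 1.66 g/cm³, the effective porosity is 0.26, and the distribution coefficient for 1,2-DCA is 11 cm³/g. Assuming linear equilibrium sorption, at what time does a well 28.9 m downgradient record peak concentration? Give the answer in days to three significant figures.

2580 days

Retardation factor R = 1 + ρ_b·K_d/n = 1 + 1.66 × 11/0.26 = 71.23.
Sorption retards both mechanisms: v_R = v/R = 0.01115 m/day, D_R = D/R = 0.001825 m²/day.
Peak time from v_R²t² + 2D_R t − x² = 0: t = (√(D_R² + v_R²x²) − D_R)/v_R².
√(D_R² + v_R²x²) = √(0.001825² + 0.01115² × 28.9²) = 0.3222; v_R² = 0.0001243.
t = (0.3222 − 0.001825)/0.0001243 = 2580 days.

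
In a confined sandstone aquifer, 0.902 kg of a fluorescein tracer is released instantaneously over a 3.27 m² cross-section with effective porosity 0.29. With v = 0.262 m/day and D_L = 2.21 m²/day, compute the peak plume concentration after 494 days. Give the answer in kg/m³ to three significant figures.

The peak of an instantaneous 1D plume sits at x = vt; there the Gaussian factor is 1 and C_max = M/(n_e·A·√(4πDt)), where n_e·A is the pore area the mass is dissolved in.
√(4πDt) = √(4π × 2.21 × 494) = 117.1 m, so C_max = 0.902/(0.29 × 3.27 × 117.1) = 0.00812 kg/m³.

0.00812 kg/m³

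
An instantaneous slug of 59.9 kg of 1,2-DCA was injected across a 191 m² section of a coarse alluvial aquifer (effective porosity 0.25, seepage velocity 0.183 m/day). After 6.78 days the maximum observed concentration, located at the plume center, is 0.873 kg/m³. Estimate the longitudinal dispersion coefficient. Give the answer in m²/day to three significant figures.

At the plume center C_max = M/(n_e·A·√(4πDt)), so D = M²/(4πt·(n_e·A·C_max)²).
n_e·A·C_max = 0.25 × 191 × 0.873 = 41.69 kg/m.
D = 59.9²/(4π × 6.78 × 41.69²) = 0.0242 m²/day.

0.0242 m²/day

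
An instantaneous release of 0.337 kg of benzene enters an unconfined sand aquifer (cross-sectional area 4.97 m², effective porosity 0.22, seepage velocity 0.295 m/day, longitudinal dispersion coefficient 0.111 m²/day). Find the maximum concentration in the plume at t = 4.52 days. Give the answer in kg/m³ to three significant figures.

The peak of an instantaneous 1D plume sits at x = vt; there the Gaussian factor is 1 and C_max = M/(n_e·A·√(4πDt)), where n_e·A is the pore area the mass is dissolved in.
√(4πDt) = √(4π × 0.111 × 4.52) = 2.511 m, so C_max = 0.337/(0.22 × 4.97 × 2.511) = 0.123 kg/m³.

0.123 kg/m³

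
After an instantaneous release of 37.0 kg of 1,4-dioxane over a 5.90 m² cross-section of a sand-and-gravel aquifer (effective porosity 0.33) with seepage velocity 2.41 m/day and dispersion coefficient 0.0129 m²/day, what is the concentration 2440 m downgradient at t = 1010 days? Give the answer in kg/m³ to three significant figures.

For an instantaneous plane source, C(x,t) = M/(n_e·A·√(4πDt)) · exp(−(x−vt)²/(4Dt)), with n_e·A the pore (flow) area.
Plume center vt = 2.41 × 1010 = 2434.1 m, so the well at 2440 m is 5.9 m downgradient of the peak.
√(4πDt) = 12.80 m, giving peak height M/(n_e·A·√(4πDt)) = 37.0/(0.33 × 5.90 × 12.80) = 1.485 kg/m³.
(x−vt)²/(4Dt) = (5.9)²/(4 × 0.0129 × 1010) = 0.6679; exp(−0.6679) = 0.5128.
C = 1.485 × 0.5128 = 0.762 kg/m³.

0.762 kg/m³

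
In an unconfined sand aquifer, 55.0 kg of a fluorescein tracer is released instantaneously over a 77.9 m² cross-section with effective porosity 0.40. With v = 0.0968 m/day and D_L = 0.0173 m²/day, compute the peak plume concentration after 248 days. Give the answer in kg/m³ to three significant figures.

0.240 kg/m³

The peak of an instantaneous 1D plume sits at x = vt; there the Gaussian factor is 1 and C_max = M/(n_e·A·√(4πDt)), where n_e·A is the pore area the mass is dissolved in.
√(4πDt) = √(4π × 0.0173 × 248) = 7.343 m, so C_max = 55.0/(0.40 × 77.9 × 7.343) = 0.240 kg/m³.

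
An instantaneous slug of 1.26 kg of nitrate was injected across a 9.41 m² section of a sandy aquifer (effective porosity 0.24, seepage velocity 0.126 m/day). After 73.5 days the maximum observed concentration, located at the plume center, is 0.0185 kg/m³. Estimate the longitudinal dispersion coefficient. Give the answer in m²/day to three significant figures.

0.985 m²/day

At the plume center C_max = M/(n_e·A·√(4πDt)), so D = M²/(4πt·(n_e·A·C_max)²).
n_e·A·C_max = 0.24 × 9.41 × 0.0185 = 0.04178 kg/m.
D = 1.26²/(4π × 73.5 × 0.04178²) = 0.985 m²/day.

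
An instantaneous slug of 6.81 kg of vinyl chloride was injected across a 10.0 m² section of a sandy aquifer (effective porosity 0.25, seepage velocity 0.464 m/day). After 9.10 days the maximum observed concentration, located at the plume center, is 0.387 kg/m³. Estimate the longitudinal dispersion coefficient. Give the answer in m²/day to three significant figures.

At the plume center C_max = M/(n_e·A·√(4πDt)), so D = M²/(4πt·(n_e·A·C_max)²).
n_e·A·C_max = 0.25 × 10.0 × 0.387 = 0.9675 kg/m.
D = 6.81²/(4π × 9.10 × 0.9675²) = 0.433 m²/day.

0.433 m²/day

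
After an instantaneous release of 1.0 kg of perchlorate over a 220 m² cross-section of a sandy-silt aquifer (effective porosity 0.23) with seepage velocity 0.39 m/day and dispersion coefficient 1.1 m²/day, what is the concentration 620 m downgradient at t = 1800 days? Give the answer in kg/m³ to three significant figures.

For an instantaneous plane source, C(x,t) = M/(n_e·A·√(4πDt)) · exp(−(x−vt)²/(4Dt)), with n_e·A the pore (flow) area.
Plume center vt = 0.39 × 1800 = 702 m, so the well at 620 m is 82 m upgradient of the peak.
√(4πDt) = 157.7 m, giving peak height M/(n_e·A·√(4πDt)) = 1.0/(0.23 × 220 × 157.7) = 0.0001253 kg/m³.
(x−vt)²/(4Dt) = (-82)²/(4 × 1.1 × 1800) = 0.8490; exp(−0.8490) = 0.4278.
C = 0.0001253 × 0.4278 = 5.36e-05 kg/m³.

5.36e-05 kg/m³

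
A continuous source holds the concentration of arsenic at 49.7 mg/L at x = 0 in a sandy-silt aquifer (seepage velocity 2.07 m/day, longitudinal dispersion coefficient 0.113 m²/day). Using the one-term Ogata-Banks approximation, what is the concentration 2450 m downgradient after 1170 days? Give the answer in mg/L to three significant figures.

For a continuous step input, C/C₀ ≈ ½·erfc((x−vt)/(2√(Dt))).
vt = 2.07 × 1170 = 2421.9 m and 2√(Dt) = 2√(0.113 × 1170) = 23.00 m.
Argument (x−vt)/(2√(Dt)) = (2450 − 2421.9)/23.00 = 1.222; ½·erfc(1.222) = 0.04198.
C = 49.7 × 0.04198 = 2.09 mg/L.

2.09 mg/L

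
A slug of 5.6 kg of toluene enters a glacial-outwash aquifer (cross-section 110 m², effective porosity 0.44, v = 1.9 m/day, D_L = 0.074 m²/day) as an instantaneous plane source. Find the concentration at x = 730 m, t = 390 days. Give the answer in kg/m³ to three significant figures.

0.00213 kg/m³

For an instantaneous plane source, C(x,t) = M/(n_e·A·√(4πDt)) · exp(−(x−vt)²/(4Dt)), with n_e·A the pore (flow) area.
Plume center vt = 1.9 × 390 = 741 m, so the well at 730 m is 11 m upgradient of the peak.
√(4πDt) = 19.04 m, giving peak height M/(n_e·A·√(4πDt)) = 5.6/(0.44 × 110 × 19.04) = 0.006077 kg/m³.
(x−vt)²/(4Dt) = (-11)²/(4 × 0.074 × 390) = 1.048; exp(−1.048) = 0.3506.
C = 0.006077 × 0.3506 = 0.00213 kg/m³.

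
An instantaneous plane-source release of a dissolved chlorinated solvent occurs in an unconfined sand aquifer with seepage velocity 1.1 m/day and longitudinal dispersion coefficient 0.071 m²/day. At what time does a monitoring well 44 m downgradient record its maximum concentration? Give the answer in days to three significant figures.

39.9 days

For the 1D instantaneous-source solution, setting ∂C/∂t = 0 at fixed x gives v²t² + 2Dt − x² = 0, so t = (√(D² + v²x²) − D)/v².
√(D² + v²x²) = √(0.071² + 1.1² × 44²) = 48.40; v² = 1.21.
t = (48.40 − 0.071)/1.21 = 39.9 days (vs. the pure-advection estimate x/v = 40.0 d).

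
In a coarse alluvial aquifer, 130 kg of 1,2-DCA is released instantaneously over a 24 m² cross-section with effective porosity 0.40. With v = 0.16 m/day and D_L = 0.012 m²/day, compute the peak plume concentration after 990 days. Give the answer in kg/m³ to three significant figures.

1.11 kg/m³

The peak of an instantaneous 1D plume sits at x = vt; there the Gaussian factor is 1 and C_max = M/(n_e·A·√(4πDt)), where n_e·A is the pore area the mass is dissolved in.
√(4πDt) = √(4π × 0.012 × 990) = 12.22 m, so C_max = 130/(0.40 × 24 × 12.22) = 1.11 kg/m³.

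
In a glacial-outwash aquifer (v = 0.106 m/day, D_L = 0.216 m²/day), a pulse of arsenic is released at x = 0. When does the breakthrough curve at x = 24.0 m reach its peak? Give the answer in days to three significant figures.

208 days

For the 1D instantaneous-source solution, setting ∂C/∂t = 0 at fixed x gives v²t² + 2Dt − x² = 0, so t = (√(D² + v²x²) − D)/v².
√(D² + v²x²) = √(0.216² + 0.106² × 24.0²) = 2.553; v² = 0.011236.
t = (2.553 − 0.216)/0.011236 = 208 days (vs. the pure-advection estimate x/v = 226 d).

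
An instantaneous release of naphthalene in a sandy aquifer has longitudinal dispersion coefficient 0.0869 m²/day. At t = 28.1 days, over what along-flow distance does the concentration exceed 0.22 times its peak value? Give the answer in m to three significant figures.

7.69 m

The plume is Gaussian with σ = √(2Dt) = √(2 × 0.0869 × 28.1) = 2.210 m.
C/C_peak = exp(−Δx²/(2σ²)) = 0.22 ⇒ Δx = σ·√(−2 ln 0.22) = 2.210 × 1.740 = 3.845 m.
Width = 2Δx = 7.69 m.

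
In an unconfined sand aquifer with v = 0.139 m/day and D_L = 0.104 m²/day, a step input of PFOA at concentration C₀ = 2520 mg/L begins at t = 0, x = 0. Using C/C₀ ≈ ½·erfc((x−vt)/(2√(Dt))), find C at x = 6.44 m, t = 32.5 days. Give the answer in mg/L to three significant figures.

For a continuous step input, C/C₀ ≈ ½·erfc((x−vt)/(2√(Dt))).
vt = 0.139 × 32.5 = 4.5175 m and 2√(Dt) = 2√(0.104 × 32.5) = 3.677 m.
Argument (x−vt)/(2√(Dt)) = (6.44 − 4.5175)/3.677 = 0.5228; ½·erfc(0.5228) = 0.2298.
C = 2520 × 0.2298 = 579 mg/L.

579 mg/L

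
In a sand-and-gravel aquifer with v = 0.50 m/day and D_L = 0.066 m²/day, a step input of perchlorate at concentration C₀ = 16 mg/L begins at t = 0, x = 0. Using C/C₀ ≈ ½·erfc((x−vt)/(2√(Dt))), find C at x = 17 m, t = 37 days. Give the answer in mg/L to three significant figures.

For a continuous step input, C/C₀ ≈ ½·erfc((x−vt)/(2√(Dt))).
vt = 0.50 × 37 = 18.5 m and 2√(Dt) = 2√(0.066 × 37) = 3.125 m.
Argument (x−vt)/(2√(Dt)) = (17 − 18.5)/3.125 = -0.4800; ½·erfc(-0.4800) = 0.7514.
C = 16 × 0.7514 = 12.0 mg/L.

12.0 mg/L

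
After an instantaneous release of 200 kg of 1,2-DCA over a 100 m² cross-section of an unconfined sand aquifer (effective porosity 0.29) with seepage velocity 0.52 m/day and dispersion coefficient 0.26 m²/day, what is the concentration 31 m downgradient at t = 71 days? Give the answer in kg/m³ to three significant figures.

For an instantaneous plane source, C(x,t) = M/(n_e·A·√(4πDt)) · exp(−(x−vt)²/(4Dt)), with n_e·A the pore (flow) area.
Plume center vt = 0.52 × 71 = 36.92 m, so the well at 31 m is 5.92 m upgradient of the peak.
√(4πDt) = 15.23 m, giving peak height M/(n_e·A·√(4πDt)) = 200/(0.29 × 100 × 15.23) = 0.4528 kg/m³.
(x−vt)²/(4Dt) = (-5.92)²/(4 × 0.26 × 71) = 0.4746; exp(−0.4746) = 0.6221.
C = 0.4528 × 0.6221 = 0.282 kg/m³.

0.282 kg/m³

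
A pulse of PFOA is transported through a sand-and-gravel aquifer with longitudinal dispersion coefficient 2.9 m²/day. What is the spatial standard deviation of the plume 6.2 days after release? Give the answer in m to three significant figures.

6.00 m

Dispersive spreading gives a Gaussian with σ² = 2Dt; advection only shifts the center.
σ = √(2 × 2.9 × 6.2) = 6.00 m.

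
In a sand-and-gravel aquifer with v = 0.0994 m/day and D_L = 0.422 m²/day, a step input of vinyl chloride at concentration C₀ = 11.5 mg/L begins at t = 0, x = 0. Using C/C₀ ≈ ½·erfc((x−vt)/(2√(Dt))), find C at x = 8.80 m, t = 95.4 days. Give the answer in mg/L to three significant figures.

6.10 mg/L

For a continuous step input, C/C₀ ≈ ½·erfc((x−vt)/(2√(Dt))).
vt = 0.0994 × 95.4 = 9.48276 m and 2√(Dt) = 2√(0.422 × 95.4) = 12.69 m.
Argument (x−vt)/(2√(Dt)) = (8.80 − 9.48276)/12.69 = -0.05380; ½·erfc(-0.05380) = 0.5303.
C = 11.5 × 0.5303 = 6.10 mg/L.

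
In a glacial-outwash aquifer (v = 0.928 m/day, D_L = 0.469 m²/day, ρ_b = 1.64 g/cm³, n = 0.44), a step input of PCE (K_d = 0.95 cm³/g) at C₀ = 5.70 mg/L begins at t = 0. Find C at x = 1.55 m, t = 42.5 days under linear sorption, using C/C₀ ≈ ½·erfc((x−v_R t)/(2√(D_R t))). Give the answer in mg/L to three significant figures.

5.65 mg/L

Retardation factor R = 1 + ρ_b·K_d/n = 1 + 1.64 × 0.95/0.44 = 4.541.
Sorption retards both mechanisms: v_R = v/R = 0.2044 m/day, D_R = D/R = 0.1033 m²/day.
v_R·t = 0.2044 × 42.5 = 8.687 m; 2√(D_R t) = 4.191 m; argument = (1.55 − 8.687)/4.191 = -1.703.
C = C₀ × ½·erfc(-1.703) = 5.70 × 0.9920 = 5.65 mg/L.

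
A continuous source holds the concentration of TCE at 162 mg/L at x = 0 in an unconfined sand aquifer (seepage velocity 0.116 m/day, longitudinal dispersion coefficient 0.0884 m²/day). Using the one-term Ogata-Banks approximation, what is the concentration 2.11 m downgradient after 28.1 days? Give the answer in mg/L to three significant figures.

For a continuous step input, C/C₀ ≈ ½·erfc((x−vt)/(2√(Dt))).
vt = 0.116 × 28.1 = 3.2596 m and 2√(Dt) = 2√(0.0884 × 28.1) = 3.152 m.
Argument (x−vt)/(2√(Dt)) = (2.11 − 3.2596)/3.152 = -0.3647; ½·erfc(-0.3647) = 0.6970.
C = 162 × 0.6970 = 113 mg/L.

113 mg/L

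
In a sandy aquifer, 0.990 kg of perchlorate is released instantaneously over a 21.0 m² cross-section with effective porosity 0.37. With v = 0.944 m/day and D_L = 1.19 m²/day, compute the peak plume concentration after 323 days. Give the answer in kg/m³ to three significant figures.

The peak of an instantaneous 1D plume sits at x = vt; there the Gaussian factor is 1 and C_max = M/(n_e·A·√(4πDt)), where n_e·A is the pore area the mass is dissolved in.
√(4πDt) = √(4π × 1.19 × 323) = 69.50 m, so C_max = 0.990/(0.37 × 21.0 × 69.50) = 0.00183 kg/m³.

0.00183 kg/m³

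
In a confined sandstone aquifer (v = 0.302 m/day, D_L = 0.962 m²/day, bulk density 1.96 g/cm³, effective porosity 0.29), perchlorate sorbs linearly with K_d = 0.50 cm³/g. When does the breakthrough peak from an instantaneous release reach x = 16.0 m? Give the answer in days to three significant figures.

Retardation factor R = 1 + ρ_b·K_d/n = 1 + 1.96 × 0.50/0.29 = 4.379.
Sorption retards both mechanisms: v_R = v/R = 0.06897 m/day, D_R = D/R = 0.2197 m²/day.
Peak time from v_R²t² + 2D_R t − x² = 0: t = (√(D_R² + v_R²x²) − D_R)/v_R².
√(D_R² + v_R²x²) = √(0.2197² + 0.06897² × 16.0²) = 1.125; v_R² = 0.004757.
t = (1.125 − 0.2197)/0.004757 = 190 days.

190 days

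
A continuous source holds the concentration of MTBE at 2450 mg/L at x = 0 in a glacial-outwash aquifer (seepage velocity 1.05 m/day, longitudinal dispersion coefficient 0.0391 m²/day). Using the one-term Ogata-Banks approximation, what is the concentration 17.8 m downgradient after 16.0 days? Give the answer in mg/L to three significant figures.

455 mg/L

For a continuous step input, C/C₀ ≈ ½·erfc((x−vt)/(2√(Dt))).
vt = 1.05 × 16.0 = 16.8 m and 2√(Dt) = 2√(0.0391 × 16.0) = 1.582 m.
Argument (x−vt)/(2√(Dt)) = (17.8 − 16.8)/1.582 = 0.6321; ½·erfc(0.6321) = 0.1857.
C = 2450 × 0.1857 = 455 mg/L.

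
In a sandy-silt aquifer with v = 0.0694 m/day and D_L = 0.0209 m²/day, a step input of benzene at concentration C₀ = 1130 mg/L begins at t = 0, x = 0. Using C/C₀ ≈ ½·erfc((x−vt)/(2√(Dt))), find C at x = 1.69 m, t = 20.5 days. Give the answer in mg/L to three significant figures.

For a continuous step input, C/C₀ ≈ ½·erfc((x−vt)/(2√(Dt))).
vt = 0.0694 × 20.5 = 1.4227 m and 2√(Dt) = 2√(0.0209 × 20.5) = 1.309 m.
Argument (x−vt)/(2√(Dt)) = (1.69 − 1.4227)/1.309 = 0.2042; ½·erfc(0.2042) = 0.3864.
C = 1130 × 0.3864 = 437 mg/L.

437 mg/L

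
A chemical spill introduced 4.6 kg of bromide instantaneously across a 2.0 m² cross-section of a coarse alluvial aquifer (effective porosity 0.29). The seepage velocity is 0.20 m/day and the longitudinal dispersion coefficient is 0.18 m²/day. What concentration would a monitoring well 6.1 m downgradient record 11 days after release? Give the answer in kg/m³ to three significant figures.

0.233 kg/m³

For an instantaneous plane source, C(x,t) = M/(n_e·A·√(4πDt)) · exp(−(x−vt)²/(4Dt)), with n_e·A the pore (flow) area.
Plume center vt = 0.20 × 11 = 2.2 m, so the well at 6.1 m is 3.9 m downgradient of the peak.
√(4πDt) = 4.988 m, giving peak height M/(n_e·A·√(4πDt)) = 4.6/(0.29 × 2.0 × 4.988) = 1.590 kg/m³.
(x−vt)²/(4Dt) = (3.9)²/(4 × 0.18 × 11) = 1.920; exp(−1.920) = 0.1466.
C = 1.590 × 0.1466 = 0.233 kg/m³.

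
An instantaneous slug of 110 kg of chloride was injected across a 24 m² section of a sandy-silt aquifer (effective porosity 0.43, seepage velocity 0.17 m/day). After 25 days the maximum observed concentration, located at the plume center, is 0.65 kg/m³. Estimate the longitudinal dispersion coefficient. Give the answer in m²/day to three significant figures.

0.856 m²/day

At the plume center C_max = M/(n_e·A·√(4πDt)), so D = M²/(4πt·(n_e·A·C_max)²).
n_e·A·C_max = 0.43 × 24 × 0.65 = 6.708 kg/m.
D = 110²/(4π × 25 × 6.708²) = 0.856 m²/day.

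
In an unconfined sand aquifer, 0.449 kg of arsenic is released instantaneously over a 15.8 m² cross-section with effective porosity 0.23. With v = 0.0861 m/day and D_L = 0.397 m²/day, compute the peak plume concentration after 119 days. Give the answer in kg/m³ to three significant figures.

The peak of an instantaneous 1D plume sits at x = vt; there the Gaussian factor is 1 and C_max = M/(n_e·A·√(4πDt)), where n_e·A is the pore area the mass is dissolved in.
√(4πDt) = √(4π × 0.397 × 119) = 24.37 m, so C_max = 0.449/(0.23 × 15.8 × 24.37) = 0.00507 kg/m³.

0.00507 kg/m³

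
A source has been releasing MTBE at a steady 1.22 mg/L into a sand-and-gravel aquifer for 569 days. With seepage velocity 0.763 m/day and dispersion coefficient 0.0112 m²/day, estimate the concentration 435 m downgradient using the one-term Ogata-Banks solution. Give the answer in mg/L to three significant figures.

0.495 mg/L

For a continuous step input, C/C₀ ≈ ½·erfc((x−vt)/(2√(Dt))).
vt = 0.763 × 569 = 434.147 m and 2√(Dt) = 2√(0.0112 × 569) = 5.049 m.
Argument (x−vt)/(2√(Dt)) = (435 − 434.147)/5.049 = 0.1689; ½·erfc(0.1689) = 0.4056.
C = 1.22 × 0.4056 = 0.495 mg/L.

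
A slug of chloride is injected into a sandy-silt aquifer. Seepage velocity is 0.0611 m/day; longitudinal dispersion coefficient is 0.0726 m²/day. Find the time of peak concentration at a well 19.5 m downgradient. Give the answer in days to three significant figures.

For the 1D instantaneous-source solution, setting ∂C/∂t = 0 at fixed x gives v²t² + 2Dt − x² = 0, so t = (√(D² + v²x²) − D)/v².
√(D² + v²x²) = √(0.0726² + 0.0611² × 19.5²) = 1.194; v² = 0.00373321.
t = (1.194 − 0.0726)/0.00373321 = 300 days (vs. the pure-advection estimate x/v = 319 d).

300 days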